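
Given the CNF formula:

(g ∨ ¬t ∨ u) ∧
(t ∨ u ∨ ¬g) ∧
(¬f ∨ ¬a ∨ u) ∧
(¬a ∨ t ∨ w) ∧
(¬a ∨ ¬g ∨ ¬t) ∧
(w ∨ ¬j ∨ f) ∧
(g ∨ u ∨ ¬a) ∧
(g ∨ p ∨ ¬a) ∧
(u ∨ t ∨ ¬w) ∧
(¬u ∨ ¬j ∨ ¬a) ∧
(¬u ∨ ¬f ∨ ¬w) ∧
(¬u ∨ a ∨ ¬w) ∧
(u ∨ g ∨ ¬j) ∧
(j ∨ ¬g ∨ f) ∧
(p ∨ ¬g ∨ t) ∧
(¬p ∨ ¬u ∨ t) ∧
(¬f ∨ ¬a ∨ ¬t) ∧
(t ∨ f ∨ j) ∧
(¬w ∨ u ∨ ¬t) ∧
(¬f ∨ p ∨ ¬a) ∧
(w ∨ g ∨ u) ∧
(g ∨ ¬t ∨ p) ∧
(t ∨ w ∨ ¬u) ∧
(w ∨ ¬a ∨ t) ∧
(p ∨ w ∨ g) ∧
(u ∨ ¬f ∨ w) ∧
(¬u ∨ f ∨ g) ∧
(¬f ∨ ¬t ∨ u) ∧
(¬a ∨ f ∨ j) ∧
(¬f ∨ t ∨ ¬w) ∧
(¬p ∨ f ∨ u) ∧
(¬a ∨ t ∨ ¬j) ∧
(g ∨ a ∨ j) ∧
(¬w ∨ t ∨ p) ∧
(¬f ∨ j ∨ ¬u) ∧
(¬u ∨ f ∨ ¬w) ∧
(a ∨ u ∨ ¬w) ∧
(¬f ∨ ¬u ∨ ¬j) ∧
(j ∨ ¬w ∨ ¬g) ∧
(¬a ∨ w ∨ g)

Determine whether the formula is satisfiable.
No

No, the formula is not satisfiable.

No assignment of truth values to the variables can make all 40 clauses true simultaneously.

The formula is UNSAT (unsatisfiable).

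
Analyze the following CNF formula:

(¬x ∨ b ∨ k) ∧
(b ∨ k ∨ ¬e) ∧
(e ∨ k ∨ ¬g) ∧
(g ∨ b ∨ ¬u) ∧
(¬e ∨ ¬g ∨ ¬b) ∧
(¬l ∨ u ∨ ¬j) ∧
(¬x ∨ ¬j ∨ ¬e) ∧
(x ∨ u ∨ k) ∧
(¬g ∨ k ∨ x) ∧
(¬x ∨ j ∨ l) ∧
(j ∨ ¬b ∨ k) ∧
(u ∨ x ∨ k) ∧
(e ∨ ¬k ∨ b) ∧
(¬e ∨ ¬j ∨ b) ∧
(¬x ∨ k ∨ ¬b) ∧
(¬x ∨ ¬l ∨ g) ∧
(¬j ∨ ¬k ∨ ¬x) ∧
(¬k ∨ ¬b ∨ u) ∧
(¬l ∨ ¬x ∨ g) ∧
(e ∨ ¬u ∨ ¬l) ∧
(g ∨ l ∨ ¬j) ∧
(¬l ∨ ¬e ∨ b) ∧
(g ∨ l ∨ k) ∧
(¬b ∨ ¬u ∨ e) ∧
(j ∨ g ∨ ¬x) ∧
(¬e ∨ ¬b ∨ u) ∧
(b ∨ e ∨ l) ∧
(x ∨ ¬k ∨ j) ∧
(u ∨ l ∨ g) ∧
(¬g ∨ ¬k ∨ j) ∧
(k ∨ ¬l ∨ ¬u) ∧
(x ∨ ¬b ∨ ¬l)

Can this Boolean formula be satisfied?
No

No, the formula is not satisfiable.

No assignment of truth values to the variables can make all 32 clauses true simultaneously.

The formula is UNSAT (unsatisfiable).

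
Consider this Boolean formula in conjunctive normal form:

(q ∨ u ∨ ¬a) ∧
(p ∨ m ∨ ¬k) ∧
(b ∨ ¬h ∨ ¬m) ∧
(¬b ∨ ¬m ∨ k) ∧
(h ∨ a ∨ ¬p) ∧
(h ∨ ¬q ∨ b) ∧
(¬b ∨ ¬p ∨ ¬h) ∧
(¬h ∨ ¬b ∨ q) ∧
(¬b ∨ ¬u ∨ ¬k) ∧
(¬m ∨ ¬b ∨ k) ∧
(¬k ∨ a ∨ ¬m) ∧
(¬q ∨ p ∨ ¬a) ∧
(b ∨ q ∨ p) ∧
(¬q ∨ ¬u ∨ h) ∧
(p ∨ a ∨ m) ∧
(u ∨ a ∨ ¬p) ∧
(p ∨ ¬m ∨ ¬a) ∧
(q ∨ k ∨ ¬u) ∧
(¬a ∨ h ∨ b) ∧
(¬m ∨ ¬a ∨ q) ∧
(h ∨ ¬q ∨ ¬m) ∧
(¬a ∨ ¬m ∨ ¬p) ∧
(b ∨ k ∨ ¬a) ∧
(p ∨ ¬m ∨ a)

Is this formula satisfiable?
Yes

Yes, the formula is satisfiable.

One satisfying assignment is: b=True, q=True, h=False, a=True, k=False, m=False, p=True, u=False

Verification: With this assignment, all 24 clauses evaluate to true.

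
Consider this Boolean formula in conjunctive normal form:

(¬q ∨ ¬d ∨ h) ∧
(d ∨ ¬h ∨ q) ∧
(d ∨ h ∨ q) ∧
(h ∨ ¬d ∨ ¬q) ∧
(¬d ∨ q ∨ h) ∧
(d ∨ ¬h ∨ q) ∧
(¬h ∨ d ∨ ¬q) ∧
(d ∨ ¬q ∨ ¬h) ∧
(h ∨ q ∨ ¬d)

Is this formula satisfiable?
Yes

Yes, the formula is satisfiable.

One satisfying assignment is: d=True, q=False, h=True

Verification: With this assignment, all 9 clauses evaluate to true.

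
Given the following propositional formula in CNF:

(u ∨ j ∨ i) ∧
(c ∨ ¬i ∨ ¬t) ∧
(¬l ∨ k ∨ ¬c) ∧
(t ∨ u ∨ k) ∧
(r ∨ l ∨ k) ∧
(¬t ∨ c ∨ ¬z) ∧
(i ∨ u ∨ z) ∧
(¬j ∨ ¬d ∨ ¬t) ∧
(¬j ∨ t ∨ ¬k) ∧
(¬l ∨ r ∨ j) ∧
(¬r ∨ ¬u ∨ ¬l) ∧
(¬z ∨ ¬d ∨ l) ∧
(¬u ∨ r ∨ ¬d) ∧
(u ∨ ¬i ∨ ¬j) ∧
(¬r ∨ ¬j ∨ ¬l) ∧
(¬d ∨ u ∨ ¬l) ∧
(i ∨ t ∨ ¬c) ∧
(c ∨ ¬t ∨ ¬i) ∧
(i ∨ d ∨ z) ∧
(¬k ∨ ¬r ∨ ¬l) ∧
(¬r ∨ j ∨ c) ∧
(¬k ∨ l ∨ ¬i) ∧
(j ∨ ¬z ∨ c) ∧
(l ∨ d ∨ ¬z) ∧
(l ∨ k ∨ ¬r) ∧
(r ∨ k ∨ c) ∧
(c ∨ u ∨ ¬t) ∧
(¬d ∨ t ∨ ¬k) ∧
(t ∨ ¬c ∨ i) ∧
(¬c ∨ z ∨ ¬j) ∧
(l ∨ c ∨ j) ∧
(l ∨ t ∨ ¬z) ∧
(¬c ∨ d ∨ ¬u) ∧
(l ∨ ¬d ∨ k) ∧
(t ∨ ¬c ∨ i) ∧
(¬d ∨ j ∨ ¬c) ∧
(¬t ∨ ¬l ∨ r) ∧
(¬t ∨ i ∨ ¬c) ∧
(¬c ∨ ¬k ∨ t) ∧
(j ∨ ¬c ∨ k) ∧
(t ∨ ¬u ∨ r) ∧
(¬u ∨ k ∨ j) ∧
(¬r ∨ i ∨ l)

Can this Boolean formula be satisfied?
No

No, the formula is not satisfiable.

No assignment of truth values to the variables can make all 43 clauses true simultaneously.

The formula is UNSAT (unsatisfiable).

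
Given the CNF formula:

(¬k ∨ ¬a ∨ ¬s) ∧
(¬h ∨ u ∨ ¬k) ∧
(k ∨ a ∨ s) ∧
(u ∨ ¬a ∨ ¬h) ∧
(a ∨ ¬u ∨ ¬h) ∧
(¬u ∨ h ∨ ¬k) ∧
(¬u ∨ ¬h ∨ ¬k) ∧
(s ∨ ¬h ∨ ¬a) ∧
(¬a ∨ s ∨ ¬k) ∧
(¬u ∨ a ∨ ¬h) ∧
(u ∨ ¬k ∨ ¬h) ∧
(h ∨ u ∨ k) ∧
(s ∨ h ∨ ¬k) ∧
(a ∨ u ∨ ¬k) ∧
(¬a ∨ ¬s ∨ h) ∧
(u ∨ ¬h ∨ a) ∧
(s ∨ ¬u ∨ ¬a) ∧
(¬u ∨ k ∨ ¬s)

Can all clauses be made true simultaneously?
No

No, the formula is not satisfiable.

No assignment of truth values to the variables can make all 18 clauses true simultaneously.

The formula is UNSAT (unsatisfiable).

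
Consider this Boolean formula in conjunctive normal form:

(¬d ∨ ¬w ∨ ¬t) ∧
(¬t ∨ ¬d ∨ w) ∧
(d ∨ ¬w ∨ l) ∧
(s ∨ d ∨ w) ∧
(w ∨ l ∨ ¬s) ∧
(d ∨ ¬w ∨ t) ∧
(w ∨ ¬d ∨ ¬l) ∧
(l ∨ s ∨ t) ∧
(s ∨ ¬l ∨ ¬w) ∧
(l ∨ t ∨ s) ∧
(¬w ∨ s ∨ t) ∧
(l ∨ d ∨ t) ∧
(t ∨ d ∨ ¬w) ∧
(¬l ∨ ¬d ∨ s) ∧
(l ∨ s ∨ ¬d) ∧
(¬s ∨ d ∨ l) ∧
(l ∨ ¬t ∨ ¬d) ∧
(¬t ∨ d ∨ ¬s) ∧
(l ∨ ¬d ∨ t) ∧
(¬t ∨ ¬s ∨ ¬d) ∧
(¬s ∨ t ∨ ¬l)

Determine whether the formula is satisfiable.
No

No, the formula is not satisfiable.

No assignment of truth values to the variables can make all 21 clauses true simultaneously.

The formula is UNSAT (unsatisfiable).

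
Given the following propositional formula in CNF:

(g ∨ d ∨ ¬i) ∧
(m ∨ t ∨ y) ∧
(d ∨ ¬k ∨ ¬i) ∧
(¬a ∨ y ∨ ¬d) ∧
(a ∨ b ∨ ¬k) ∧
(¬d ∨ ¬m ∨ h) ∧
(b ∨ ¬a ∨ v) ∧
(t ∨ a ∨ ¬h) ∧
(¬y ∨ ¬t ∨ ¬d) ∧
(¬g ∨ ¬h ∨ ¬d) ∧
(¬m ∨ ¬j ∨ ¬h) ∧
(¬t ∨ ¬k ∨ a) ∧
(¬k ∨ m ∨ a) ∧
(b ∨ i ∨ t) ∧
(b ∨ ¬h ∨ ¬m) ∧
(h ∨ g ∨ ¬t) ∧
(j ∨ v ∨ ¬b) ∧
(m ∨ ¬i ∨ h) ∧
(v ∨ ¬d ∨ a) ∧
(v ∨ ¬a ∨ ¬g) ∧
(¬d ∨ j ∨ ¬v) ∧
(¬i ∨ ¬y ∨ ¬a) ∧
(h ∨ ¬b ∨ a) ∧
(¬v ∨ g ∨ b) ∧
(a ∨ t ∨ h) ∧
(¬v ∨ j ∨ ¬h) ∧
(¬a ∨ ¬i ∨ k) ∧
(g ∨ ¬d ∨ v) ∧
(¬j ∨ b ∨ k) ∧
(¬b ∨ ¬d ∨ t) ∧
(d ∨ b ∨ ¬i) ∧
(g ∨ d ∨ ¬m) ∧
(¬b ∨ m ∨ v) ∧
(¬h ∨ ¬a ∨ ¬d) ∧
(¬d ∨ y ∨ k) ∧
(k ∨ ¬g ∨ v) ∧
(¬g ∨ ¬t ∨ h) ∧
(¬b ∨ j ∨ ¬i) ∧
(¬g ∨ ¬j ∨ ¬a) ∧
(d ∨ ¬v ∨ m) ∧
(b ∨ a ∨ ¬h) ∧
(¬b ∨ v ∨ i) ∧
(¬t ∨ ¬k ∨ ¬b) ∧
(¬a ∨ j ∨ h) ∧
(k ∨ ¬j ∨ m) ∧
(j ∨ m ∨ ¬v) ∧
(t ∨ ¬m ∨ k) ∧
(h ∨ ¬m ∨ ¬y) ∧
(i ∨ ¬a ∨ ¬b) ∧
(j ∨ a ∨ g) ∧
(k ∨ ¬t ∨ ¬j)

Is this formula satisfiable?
No

No, the formula is not satisfiable.

No assignment of truth values to the variables can make all 51 clauses true simultaneously.

The formula is UNSAT (unsatisfiable).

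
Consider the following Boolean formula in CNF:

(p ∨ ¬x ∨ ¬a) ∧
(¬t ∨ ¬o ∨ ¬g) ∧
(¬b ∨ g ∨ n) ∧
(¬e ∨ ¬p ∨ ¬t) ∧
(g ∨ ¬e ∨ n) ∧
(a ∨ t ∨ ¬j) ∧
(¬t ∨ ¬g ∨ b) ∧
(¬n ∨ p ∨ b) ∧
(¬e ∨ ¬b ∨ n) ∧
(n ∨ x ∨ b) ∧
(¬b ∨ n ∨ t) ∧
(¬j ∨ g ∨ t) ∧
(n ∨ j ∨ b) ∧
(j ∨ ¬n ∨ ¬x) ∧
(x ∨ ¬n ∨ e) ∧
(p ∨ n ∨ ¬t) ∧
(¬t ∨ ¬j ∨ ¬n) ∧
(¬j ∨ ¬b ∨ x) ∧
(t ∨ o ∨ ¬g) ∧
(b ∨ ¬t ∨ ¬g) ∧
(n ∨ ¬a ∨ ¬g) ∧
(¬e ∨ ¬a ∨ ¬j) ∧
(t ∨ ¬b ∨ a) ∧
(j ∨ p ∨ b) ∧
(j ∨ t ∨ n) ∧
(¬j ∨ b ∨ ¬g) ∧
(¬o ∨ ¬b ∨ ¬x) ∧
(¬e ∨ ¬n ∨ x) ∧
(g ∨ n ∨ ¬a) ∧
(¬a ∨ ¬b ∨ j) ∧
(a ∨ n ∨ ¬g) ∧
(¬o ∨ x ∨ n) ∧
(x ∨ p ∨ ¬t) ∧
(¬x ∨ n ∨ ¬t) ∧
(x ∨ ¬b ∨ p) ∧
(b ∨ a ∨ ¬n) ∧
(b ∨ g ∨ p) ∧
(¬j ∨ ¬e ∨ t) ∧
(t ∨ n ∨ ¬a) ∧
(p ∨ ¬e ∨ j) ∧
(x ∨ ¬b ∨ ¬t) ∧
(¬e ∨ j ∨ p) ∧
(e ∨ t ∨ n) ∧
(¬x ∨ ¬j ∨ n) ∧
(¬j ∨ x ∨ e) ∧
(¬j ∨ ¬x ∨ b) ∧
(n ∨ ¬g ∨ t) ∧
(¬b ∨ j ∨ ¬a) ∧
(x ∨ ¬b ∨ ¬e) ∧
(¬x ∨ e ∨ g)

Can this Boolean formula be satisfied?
No

No, the formula is not satisfiable.

No assignment of truth values to the variables can make all 50 clauses true simultaneously.

The formula is UNSAT (unsatisfiable).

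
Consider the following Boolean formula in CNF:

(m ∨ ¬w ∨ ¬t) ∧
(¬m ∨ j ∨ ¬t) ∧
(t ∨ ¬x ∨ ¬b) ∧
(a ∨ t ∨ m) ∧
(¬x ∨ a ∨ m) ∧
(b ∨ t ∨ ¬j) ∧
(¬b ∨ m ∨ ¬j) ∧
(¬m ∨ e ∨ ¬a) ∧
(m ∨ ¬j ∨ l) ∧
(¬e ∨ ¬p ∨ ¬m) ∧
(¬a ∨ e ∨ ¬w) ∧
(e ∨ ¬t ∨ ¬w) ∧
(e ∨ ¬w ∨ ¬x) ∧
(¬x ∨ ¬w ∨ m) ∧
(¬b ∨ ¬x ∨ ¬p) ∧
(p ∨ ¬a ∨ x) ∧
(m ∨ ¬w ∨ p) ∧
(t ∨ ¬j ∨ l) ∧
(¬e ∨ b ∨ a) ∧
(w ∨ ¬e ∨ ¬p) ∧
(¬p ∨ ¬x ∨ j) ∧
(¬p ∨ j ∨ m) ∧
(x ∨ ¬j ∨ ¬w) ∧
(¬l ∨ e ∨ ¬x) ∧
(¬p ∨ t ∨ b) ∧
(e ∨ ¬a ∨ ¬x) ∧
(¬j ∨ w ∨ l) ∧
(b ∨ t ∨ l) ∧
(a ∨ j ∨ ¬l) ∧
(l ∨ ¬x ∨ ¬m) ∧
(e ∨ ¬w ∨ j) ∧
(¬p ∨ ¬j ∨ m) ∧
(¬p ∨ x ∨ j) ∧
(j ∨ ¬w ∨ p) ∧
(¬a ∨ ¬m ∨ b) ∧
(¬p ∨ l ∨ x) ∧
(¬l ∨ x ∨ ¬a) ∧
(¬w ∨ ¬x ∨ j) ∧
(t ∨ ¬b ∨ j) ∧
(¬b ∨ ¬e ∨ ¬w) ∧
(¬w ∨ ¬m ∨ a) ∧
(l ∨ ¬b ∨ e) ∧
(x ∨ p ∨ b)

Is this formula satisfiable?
Yes

Yes, the formula is satisfiable.

One satisfying assignment is: j=True, e=False, a=False, t=False, p=False, l=True, x=False, b=True, m=True, w=False

Verification: With this assignment, all 43 clauses evaluate to true.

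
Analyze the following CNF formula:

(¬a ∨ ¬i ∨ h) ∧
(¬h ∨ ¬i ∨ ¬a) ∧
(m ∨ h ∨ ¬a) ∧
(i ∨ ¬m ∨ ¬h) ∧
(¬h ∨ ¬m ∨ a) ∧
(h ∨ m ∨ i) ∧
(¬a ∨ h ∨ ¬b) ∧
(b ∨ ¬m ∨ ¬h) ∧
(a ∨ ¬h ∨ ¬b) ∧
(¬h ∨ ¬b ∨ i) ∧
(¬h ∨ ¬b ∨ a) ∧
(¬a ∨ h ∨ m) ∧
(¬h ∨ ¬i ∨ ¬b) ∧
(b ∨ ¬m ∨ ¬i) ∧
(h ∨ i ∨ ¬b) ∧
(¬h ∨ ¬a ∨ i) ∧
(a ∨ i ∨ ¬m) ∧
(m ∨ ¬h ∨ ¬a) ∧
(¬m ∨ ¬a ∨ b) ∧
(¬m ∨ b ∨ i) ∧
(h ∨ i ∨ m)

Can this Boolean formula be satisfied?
Yes

Yes, the formula is satisfiable.

One satisfying assignment is: a=False, i=True, m=False, b=False, h=False

Verification: With this assignment, all 21 clauses evaluate to true.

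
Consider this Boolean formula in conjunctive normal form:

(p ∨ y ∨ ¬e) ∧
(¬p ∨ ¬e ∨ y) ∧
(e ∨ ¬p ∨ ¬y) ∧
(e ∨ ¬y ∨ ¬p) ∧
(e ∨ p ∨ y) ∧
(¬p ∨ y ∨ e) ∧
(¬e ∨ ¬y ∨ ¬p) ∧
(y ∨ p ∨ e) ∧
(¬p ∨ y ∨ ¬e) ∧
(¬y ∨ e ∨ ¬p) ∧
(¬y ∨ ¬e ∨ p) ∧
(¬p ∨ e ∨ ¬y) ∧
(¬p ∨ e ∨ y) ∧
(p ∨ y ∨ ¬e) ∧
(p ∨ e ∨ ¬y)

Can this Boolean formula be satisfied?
No

No, the formula is not satisfiable.

No assignment of truth values to the variables can make all 15 clauses true simultaneously.

The formula is UNSAT (unsatisfiable).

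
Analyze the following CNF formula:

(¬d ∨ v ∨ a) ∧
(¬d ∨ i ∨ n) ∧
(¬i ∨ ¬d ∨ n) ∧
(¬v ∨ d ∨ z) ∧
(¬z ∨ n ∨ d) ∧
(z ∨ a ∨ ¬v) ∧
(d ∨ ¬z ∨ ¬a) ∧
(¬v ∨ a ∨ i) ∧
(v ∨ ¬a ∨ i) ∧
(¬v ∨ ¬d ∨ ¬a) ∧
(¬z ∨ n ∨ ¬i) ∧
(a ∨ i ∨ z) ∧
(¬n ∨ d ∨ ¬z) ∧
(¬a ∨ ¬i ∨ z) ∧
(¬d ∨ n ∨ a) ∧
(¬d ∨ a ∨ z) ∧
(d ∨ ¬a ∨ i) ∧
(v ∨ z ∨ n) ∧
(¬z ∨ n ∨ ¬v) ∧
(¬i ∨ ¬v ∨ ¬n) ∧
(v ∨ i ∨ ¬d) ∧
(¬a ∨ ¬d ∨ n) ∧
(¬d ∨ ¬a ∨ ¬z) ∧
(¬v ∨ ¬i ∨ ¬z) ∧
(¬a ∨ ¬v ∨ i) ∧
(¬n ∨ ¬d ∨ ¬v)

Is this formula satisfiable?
Yes

Yes, the formula is satisfiable.

One satisfying assignment is: d=False, v=False, z=False, i=True, a=False, n=True

Verification: With this assignment, all 26 clauses evaluate to true.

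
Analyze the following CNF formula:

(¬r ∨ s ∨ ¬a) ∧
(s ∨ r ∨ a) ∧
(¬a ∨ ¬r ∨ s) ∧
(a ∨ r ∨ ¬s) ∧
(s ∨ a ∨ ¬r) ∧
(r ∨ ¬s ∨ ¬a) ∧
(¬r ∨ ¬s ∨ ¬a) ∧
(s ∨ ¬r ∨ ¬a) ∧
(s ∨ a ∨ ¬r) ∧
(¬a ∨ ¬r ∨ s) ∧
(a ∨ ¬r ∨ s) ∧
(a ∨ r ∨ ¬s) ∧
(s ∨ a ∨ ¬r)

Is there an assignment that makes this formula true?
Yes

Yes, the formula is satisfiable.

One satisfying assignment is: a=True, r=False, s=False

Verification: With this assignment, all 13 clauses evaluate to true.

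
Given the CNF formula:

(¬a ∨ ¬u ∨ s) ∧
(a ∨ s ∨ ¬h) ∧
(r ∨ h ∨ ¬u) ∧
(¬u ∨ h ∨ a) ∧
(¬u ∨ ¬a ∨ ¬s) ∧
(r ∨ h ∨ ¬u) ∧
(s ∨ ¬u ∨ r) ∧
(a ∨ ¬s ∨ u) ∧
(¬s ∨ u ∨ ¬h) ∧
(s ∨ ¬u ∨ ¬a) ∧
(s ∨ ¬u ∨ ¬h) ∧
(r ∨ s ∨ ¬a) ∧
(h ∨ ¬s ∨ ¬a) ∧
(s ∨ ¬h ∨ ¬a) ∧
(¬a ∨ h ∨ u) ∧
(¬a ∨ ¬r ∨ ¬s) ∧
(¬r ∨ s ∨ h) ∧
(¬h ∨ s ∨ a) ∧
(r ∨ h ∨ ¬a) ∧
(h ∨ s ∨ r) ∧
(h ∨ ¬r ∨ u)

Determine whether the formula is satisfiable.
Yes

Yes, the formula is satisfiable.

One satisfying assignment is: s=True, r=True, a=False, h=True, u=True

Verification: With this assignment, all 21 clauses evaluate to true.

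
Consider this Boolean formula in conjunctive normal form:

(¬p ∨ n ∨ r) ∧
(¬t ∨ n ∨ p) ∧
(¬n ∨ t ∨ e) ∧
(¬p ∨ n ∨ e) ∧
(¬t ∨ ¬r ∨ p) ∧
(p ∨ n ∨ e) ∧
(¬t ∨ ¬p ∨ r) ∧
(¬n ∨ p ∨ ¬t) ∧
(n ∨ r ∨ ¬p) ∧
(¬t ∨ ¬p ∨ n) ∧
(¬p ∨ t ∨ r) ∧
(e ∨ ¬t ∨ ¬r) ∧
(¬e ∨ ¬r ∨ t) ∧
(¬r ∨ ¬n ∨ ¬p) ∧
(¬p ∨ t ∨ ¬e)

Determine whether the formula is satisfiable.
Yes

Yes, the formula is satisfiable.

One satisfying assignment is: r=False, e=True, n=False, t=False, p=False

Verification: With this assignment, all 15 clauses evaluate to true.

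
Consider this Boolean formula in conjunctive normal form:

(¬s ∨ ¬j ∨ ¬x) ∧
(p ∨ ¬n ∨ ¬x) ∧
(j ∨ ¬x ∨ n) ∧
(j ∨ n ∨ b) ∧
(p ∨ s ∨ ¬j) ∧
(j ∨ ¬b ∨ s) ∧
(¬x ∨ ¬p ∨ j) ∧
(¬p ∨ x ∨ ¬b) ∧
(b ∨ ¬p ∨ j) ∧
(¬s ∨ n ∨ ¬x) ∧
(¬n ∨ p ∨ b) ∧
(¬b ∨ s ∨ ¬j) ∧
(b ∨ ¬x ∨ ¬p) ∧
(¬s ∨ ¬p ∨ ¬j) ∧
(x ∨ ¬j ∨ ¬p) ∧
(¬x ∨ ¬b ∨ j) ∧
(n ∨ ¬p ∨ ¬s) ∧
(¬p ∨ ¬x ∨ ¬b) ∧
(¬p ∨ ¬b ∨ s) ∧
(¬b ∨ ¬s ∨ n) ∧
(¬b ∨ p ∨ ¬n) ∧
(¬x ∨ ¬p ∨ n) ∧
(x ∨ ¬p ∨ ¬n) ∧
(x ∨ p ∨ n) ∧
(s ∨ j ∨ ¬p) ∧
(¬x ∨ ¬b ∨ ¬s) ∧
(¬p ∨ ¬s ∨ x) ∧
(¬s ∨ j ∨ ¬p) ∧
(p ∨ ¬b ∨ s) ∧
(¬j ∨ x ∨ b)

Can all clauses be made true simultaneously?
No

No, the formula is not satisfiable.

No assignment of truth values to the variables can make all 30 clauses true simultaneously.

The formula is UNSAT (unsatisfiable).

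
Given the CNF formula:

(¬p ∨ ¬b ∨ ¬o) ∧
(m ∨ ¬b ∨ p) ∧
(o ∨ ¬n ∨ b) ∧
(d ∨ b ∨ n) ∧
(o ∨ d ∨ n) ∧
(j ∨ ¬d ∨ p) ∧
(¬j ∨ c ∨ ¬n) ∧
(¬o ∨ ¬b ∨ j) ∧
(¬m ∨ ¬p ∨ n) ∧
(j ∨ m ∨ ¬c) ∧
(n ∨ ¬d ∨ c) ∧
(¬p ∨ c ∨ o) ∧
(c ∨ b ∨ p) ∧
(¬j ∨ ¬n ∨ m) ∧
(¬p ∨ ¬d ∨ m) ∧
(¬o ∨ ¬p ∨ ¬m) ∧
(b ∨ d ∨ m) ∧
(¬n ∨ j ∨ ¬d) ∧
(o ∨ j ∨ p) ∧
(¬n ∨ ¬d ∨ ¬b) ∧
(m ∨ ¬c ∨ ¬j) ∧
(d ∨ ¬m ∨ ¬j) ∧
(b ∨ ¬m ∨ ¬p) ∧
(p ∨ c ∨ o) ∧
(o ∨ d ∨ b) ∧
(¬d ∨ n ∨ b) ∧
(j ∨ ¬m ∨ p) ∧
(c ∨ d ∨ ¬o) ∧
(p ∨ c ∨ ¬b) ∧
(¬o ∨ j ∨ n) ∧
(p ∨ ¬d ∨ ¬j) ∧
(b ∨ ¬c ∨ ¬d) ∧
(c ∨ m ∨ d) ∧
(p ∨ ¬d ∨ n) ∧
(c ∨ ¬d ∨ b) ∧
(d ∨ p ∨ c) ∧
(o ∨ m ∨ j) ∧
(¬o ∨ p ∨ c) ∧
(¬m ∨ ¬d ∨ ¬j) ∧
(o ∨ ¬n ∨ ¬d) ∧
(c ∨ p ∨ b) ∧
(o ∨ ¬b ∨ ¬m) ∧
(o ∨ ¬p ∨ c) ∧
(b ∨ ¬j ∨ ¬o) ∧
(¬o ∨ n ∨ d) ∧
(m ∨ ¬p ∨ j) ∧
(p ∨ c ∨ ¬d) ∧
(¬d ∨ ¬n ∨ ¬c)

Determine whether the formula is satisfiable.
No

No, the formula is not satisfiable.

No assignment of truth values to the variables can make all 48 clauses true simultaneously.

The formula is UNSAT (unsatisfiable).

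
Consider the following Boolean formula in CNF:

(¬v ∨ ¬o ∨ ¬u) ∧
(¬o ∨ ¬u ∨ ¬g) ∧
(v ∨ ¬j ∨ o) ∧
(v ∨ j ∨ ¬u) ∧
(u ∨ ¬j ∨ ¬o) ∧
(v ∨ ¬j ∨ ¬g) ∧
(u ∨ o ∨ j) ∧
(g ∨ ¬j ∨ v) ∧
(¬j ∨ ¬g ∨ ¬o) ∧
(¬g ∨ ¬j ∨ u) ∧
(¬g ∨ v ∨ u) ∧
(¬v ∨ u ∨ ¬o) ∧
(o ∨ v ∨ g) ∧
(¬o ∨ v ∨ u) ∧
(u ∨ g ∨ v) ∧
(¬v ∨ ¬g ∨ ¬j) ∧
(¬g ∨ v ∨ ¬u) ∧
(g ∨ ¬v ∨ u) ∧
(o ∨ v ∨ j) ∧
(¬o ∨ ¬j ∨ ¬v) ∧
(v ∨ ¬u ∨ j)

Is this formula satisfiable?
Yes

Yes, the formula is satisfiable.

One satisfying assignment is: v=True, u=True, g=False, j=True, o=False

Verification: With this assignment, all 21 clauses evaluate to true.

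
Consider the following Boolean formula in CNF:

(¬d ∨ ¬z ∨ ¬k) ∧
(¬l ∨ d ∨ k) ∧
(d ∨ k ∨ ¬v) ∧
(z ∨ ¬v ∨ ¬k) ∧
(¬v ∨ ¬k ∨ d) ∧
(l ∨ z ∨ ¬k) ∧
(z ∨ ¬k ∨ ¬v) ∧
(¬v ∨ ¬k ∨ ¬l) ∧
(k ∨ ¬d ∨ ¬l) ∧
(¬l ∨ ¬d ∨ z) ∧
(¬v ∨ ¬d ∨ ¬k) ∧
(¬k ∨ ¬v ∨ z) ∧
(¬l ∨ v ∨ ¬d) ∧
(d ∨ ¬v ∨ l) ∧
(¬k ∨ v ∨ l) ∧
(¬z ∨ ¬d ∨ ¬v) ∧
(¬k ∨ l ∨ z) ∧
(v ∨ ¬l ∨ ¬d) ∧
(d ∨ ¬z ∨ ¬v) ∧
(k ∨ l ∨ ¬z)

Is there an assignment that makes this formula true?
Yes

Yes, the formula is satisfiable.

One satisfying assignment is: z=False, v=False, l=False, k=False, d=False

Verification: With this assignment, all 20 clauses evaluate to true.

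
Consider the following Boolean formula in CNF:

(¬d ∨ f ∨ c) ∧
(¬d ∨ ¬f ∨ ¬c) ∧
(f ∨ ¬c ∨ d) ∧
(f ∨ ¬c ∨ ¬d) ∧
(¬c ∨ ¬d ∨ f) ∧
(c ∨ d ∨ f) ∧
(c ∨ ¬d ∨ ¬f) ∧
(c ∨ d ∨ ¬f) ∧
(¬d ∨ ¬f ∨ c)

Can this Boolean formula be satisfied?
Yes

Yes, the formula is satisfiable.

One satisfying assignment is: c=True, d=False, f=True

Verification: With this assignment, all 9 clauses evaluate to true.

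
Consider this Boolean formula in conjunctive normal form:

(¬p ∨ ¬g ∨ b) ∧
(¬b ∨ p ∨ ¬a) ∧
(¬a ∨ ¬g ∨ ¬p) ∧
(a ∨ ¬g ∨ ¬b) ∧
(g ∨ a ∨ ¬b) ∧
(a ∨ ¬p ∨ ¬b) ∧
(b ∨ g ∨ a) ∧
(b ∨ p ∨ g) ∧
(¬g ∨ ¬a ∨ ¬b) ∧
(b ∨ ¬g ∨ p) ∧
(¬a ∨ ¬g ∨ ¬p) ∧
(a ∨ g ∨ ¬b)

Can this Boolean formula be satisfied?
Yes

Yes, the formula is satisfiable.

One satisfying assignment is: a=True, p=True, b=True, g=False

Verification: With this assignment, all 12 clauses evaluate to true.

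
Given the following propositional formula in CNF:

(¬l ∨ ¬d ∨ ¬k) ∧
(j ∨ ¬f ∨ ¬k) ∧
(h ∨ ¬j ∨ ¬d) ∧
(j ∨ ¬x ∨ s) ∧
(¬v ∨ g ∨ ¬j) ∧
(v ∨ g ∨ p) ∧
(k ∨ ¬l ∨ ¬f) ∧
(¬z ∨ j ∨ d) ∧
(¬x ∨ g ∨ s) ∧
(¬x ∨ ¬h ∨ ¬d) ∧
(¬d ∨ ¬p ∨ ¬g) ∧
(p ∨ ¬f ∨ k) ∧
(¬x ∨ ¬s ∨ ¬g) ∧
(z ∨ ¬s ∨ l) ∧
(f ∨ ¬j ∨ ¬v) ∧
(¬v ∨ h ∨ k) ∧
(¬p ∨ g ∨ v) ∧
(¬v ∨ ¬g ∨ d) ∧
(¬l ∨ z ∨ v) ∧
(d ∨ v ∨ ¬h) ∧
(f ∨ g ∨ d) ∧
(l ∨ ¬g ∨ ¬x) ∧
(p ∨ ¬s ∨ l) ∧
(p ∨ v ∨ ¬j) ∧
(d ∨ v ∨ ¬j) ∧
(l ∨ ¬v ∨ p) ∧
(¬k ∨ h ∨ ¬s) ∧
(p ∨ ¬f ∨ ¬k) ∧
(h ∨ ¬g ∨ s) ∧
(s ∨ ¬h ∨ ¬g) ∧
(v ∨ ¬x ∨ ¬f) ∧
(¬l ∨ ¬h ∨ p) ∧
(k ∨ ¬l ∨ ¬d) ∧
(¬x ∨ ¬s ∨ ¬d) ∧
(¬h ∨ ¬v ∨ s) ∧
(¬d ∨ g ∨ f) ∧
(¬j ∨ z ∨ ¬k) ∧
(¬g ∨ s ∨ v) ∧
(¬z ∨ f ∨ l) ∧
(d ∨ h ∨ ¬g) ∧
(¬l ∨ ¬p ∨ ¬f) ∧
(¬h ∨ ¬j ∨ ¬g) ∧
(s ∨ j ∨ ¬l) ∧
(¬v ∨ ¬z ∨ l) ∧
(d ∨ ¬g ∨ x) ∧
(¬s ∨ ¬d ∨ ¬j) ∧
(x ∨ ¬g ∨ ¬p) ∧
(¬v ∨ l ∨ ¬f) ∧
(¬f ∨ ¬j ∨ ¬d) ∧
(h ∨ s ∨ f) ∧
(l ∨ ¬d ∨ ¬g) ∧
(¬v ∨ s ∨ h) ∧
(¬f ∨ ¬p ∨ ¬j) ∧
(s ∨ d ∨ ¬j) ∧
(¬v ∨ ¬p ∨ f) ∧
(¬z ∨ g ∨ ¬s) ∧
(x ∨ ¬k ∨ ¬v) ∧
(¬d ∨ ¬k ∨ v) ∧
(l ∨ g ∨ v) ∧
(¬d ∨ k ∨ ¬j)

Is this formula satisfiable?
No

No, the formula is not satisfiable.

No assignment of truth values to the variables can make all 60 clauses true simultaneously.

The formula is UNSAT (unsatisfiable).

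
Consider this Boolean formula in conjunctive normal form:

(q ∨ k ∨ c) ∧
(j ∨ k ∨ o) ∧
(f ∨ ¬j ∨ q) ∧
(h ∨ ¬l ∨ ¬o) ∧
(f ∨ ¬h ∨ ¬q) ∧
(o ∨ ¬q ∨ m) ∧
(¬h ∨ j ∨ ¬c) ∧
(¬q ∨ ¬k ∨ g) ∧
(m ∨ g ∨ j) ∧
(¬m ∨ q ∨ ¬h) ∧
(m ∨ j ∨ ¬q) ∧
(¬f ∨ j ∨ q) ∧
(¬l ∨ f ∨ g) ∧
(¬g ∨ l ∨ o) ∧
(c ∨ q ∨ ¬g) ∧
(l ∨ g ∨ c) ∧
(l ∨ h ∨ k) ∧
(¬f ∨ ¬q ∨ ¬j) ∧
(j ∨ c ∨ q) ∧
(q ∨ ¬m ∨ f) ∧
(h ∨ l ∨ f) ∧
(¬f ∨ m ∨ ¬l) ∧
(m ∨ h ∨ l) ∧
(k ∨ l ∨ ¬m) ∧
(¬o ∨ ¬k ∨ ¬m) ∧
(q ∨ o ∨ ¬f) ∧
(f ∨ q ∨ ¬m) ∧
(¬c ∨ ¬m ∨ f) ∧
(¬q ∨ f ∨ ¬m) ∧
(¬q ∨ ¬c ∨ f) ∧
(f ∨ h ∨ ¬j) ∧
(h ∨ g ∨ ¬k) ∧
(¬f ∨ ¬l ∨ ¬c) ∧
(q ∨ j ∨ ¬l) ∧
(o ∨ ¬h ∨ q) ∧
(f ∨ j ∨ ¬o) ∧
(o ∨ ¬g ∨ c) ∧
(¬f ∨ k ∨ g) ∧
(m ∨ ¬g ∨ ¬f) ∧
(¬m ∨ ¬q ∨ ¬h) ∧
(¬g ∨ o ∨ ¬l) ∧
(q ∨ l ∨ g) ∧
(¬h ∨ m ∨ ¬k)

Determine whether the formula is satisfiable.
No

No, the formula is not satisfiable.

No assignment of truth values to the variables can make all 43 clauses true simultaneously.

The formula is UNSAT (unsatisfiable).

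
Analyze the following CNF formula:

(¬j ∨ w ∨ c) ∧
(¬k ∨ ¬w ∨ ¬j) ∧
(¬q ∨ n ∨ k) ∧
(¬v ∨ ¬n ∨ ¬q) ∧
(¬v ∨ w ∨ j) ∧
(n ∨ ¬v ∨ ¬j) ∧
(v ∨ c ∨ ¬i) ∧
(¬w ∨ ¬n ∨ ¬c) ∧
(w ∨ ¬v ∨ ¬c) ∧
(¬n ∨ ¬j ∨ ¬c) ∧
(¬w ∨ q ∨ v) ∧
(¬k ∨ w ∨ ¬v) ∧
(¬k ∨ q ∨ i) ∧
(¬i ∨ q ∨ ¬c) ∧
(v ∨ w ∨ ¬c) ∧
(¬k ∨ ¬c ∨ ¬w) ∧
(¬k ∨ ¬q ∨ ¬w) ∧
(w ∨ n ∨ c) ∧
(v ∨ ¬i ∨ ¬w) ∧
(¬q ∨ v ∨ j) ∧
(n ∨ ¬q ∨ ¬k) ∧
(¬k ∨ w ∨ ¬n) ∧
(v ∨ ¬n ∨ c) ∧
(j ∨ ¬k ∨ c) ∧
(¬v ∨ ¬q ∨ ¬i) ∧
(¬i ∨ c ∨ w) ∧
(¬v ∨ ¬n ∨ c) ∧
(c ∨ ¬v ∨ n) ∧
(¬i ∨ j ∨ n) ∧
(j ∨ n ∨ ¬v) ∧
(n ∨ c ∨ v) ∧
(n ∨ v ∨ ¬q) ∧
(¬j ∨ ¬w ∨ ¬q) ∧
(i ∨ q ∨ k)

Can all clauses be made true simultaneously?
No

No, the formula is not satisfiable.

No assignment of truth values to the variables can make all 34 clauses true simultaneously.

The formula is UNSAT (unsatisfiable).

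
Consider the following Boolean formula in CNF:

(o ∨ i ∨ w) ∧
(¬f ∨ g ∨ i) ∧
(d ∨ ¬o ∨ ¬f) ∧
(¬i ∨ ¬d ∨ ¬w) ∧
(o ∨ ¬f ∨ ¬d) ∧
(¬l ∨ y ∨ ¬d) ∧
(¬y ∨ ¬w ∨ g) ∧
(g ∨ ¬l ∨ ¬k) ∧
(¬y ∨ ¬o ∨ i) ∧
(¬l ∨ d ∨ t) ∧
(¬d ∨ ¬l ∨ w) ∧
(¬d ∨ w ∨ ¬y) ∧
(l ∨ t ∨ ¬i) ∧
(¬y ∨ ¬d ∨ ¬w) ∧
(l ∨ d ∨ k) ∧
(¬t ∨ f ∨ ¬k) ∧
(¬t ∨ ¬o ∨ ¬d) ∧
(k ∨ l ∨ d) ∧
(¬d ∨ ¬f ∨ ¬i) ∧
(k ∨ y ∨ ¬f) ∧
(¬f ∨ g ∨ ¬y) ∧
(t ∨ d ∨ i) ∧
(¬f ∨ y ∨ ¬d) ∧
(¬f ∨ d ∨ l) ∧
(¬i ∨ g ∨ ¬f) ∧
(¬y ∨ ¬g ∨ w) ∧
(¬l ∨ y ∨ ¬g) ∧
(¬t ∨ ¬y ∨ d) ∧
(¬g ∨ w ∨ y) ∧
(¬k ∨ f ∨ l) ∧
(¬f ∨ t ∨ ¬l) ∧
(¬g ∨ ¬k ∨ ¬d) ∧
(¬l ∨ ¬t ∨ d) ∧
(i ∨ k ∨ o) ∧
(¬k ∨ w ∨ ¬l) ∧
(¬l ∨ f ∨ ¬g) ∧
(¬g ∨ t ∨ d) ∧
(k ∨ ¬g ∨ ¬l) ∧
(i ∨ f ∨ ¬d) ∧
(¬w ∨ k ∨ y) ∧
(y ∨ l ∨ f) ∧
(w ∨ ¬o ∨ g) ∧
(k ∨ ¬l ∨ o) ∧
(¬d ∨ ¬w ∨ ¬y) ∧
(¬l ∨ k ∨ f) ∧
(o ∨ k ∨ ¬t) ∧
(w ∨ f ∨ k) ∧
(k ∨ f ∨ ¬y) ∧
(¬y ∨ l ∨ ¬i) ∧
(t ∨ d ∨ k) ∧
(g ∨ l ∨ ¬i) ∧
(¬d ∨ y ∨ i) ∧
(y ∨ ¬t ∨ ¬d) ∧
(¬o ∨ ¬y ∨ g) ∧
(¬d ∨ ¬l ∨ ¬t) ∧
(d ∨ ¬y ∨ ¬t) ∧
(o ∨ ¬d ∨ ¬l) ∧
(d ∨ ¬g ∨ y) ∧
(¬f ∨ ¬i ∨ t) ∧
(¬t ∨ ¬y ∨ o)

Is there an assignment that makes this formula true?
No

No, the formula is not satisfiable.

No assignment of truth values to the variables can make all 60 clauses true simultaneously.

The formula is UNSAT (unsatisfiable).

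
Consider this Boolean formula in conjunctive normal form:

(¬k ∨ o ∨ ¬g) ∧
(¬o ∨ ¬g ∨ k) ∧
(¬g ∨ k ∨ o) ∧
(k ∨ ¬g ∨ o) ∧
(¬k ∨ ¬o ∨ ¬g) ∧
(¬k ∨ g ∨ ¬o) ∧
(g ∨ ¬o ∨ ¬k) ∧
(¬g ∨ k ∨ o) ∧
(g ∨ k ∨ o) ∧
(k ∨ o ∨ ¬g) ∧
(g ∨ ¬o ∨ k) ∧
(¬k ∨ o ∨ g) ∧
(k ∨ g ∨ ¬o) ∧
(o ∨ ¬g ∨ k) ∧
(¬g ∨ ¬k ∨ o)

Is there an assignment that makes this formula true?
No

No, the formula is not satisfiable.

No assignment of truth values to the variables can make all 15 clauses true simultaneously.

The formula is UNSAT (unsatisfiable).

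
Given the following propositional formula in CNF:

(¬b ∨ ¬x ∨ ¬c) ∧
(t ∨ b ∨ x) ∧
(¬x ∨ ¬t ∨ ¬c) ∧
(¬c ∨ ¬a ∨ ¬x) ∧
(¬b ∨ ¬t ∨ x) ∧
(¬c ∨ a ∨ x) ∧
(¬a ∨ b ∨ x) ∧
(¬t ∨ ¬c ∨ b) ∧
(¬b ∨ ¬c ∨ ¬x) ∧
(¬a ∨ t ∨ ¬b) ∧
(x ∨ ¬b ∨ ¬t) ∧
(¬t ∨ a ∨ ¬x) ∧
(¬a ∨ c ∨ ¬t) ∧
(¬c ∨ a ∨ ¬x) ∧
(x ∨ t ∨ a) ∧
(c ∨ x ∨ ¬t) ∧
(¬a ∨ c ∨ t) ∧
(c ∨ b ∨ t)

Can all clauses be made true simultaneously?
Yes

Yes, the formula is satisfiable.

One satisfying assignment is: c=False, a=False, x=True, t=False, b=True

Verification: With this assignment, all 18 clauses evaluate to true.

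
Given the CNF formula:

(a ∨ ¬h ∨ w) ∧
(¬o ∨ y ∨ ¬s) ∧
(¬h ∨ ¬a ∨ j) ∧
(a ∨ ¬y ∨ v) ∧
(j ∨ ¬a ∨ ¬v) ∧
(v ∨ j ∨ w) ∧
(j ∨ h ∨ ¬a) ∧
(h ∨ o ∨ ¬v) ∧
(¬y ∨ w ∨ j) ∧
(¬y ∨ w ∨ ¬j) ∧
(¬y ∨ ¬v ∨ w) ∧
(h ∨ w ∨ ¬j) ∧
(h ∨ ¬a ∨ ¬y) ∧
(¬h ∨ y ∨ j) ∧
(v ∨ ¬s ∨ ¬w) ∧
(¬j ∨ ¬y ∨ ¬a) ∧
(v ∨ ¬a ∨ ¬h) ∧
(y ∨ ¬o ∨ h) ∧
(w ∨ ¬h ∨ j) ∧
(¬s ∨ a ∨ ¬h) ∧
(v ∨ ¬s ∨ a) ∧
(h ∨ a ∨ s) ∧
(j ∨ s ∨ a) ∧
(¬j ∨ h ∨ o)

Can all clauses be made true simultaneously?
Yes

Yes, the formula is satisfiable.

One satisfying assignment is: s=False, j=True, y=False, a=False, o=False, w=True, h=True, v=False

Verification: With this assignment, all 24 clauses evaluate to true.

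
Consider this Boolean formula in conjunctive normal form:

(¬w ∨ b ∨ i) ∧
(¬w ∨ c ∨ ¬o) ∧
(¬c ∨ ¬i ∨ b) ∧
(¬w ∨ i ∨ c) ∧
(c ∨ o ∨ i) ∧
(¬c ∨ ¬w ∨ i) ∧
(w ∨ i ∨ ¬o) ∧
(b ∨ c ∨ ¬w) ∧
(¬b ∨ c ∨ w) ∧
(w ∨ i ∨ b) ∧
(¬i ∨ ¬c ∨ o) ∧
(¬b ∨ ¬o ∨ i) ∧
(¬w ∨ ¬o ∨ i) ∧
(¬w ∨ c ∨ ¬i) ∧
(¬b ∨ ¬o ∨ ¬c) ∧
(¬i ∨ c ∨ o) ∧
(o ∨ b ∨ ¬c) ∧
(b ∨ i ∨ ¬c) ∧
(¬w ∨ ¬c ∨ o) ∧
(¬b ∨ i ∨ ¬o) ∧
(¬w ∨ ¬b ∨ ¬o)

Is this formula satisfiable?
Yes

Yes, the formula is satisfiable.

One satisfying assignment is: o=False, c=True, w=False, b=True, i=False

Verification: With this assignment, all 21 clauses evaluate to true.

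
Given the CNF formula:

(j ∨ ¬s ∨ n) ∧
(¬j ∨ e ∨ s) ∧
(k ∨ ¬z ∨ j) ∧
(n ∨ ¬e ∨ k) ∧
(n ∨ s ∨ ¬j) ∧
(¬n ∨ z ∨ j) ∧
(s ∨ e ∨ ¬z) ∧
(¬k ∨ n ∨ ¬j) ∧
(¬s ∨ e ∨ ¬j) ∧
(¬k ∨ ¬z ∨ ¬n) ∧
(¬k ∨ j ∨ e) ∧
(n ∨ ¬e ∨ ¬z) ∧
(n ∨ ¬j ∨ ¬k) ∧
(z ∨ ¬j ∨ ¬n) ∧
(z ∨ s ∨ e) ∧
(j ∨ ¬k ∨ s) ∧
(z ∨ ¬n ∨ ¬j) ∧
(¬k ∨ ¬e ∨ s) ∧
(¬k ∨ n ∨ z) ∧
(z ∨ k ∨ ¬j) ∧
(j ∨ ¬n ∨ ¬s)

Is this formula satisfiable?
Yes

Yes, the formula is satisfiable.

One satisfying assignment is: k=False, j=True, z=True, s=False, n=True, e=True

Verification: With this assignment, all 21 clauses evaluate to true.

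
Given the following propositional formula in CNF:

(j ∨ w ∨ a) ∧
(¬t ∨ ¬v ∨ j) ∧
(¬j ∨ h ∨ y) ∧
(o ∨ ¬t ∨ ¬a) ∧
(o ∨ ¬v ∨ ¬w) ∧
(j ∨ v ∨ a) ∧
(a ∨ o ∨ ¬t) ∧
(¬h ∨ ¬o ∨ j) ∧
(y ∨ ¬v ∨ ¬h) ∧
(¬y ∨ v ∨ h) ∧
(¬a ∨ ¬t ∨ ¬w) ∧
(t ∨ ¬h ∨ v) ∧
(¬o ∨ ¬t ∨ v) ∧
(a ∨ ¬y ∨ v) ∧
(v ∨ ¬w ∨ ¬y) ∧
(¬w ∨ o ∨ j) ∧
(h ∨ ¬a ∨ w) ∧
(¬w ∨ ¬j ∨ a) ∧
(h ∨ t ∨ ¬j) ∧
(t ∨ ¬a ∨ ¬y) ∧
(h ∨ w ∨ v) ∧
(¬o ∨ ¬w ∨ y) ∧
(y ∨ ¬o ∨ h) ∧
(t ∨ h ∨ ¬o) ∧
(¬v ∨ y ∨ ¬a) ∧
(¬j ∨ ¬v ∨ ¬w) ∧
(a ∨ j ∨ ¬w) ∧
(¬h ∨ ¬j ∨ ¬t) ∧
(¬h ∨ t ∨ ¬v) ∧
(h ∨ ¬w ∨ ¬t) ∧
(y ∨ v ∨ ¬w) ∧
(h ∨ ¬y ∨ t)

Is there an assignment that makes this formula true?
Yes

Yes, the formula is satisfiable.

One satisfying assignment is: j=True, h=False, a=False, y=True, t=True, w=False, v=True, o=True

Verification: With this assignment, all 32 clauses evaluate to true.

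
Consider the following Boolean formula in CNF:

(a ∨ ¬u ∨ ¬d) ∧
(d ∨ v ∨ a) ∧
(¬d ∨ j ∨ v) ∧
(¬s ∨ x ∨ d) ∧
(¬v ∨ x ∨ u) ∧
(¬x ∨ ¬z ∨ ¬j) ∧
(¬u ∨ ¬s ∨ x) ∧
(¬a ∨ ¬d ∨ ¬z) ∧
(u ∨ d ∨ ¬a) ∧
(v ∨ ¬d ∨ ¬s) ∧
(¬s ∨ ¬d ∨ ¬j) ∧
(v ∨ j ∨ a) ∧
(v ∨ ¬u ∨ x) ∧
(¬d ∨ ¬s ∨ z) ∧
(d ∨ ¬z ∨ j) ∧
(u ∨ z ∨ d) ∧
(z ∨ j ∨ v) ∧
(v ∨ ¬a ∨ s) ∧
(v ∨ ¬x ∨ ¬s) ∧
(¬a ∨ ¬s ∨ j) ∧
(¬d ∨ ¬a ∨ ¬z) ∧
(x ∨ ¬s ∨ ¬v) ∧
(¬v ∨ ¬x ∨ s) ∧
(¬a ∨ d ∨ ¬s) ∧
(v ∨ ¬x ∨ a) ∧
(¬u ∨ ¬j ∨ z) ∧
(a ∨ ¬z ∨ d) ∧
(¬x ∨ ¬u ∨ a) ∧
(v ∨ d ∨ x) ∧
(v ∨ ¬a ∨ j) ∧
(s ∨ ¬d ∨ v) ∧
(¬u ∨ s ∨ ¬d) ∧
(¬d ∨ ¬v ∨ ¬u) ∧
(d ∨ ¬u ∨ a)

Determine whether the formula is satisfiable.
Yes

Yes, the formula is satisfiable.

One satisfying assignment is: z=False, u=True, s=False, d=False, v=True, a=True, j=False, x=False

Verification: With this assignment, all 34 clauses evaluate to true.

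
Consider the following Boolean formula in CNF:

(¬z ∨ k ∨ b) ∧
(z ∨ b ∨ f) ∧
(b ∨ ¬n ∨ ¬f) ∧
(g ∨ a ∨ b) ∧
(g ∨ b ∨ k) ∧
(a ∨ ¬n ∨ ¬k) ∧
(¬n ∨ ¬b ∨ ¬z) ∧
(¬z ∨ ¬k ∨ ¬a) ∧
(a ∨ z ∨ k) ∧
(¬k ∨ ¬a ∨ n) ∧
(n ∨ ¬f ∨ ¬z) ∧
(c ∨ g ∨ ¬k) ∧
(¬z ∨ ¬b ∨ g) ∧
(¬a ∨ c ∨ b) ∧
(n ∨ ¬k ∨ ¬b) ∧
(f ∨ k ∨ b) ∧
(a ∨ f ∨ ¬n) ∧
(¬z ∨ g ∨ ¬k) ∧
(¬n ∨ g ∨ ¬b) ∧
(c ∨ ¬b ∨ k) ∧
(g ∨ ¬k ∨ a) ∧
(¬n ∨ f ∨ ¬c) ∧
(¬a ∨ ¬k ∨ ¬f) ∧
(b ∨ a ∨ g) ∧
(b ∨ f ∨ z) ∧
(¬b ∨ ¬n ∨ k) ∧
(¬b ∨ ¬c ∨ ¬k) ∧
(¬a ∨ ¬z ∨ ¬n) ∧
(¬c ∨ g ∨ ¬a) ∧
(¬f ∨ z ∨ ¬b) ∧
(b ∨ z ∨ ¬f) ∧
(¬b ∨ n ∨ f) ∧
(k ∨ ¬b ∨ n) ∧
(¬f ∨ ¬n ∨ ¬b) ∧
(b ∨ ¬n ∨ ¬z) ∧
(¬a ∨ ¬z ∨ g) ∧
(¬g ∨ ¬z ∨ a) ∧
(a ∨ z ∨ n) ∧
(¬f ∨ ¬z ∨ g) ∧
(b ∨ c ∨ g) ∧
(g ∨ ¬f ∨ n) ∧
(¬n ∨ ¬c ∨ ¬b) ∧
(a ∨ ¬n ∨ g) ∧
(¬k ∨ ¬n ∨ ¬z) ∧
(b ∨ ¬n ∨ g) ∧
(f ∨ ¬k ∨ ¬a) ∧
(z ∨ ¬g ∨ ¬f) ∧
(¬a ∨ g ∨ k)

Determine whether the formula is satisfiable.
No

No, the formula is not satisfiable.

No assignment of truth values to the variables can make all 48 clauses true simultaneously.

The formula is UNSAT (unsatisfiable).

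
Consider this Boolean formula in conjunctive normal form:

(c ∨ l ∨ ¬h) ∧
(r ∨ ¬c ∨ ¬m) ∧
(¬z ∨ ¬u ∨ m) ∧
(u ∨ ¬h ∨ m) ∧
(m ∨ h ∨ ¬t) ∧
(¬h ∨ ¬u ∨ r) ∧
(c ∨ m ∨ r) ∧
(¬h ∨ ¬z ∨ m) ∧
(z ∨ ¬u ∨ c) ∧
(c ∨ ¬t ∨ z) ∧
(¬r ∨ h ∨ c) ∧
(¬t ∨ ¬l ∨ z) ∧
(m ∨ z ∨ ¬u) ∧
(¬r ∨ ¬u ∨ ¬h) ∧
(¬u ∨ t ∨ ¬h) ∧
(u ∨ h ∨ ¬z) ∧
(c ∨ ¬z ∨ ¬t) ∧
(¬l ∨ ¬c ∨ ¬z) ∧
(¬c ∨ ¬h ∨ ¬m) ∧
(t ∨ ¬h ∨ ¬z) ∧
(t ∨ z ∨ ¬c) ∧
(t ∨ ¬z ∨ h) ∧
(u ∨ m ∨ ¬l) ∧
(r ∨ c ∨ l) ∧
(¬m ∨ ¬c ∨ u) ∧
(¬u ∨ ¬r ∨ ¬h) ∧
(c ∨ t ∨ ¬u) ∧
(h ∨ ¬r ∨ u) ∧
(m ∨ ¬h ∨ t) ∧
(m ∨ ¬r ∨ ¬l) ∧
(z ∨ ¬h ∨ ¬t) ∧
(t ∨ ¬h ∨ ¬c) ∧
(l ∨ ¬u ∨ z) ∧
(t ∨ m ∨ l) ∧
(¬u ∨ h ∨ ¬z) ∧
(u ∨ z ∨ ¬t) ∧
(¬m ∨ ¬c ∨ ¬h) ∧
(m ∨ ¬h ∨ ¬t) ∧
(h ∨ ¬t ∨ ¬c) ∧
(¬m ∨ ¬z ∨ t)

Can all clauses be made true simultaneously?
Yes

Yes, the formula is satisfiable.

One satisfying assignment is: r=False, z=False, h=False, c=False, u=False, l=True, t=False, m=True

Verification: With this assignment, all 40 clauses evaluate to true.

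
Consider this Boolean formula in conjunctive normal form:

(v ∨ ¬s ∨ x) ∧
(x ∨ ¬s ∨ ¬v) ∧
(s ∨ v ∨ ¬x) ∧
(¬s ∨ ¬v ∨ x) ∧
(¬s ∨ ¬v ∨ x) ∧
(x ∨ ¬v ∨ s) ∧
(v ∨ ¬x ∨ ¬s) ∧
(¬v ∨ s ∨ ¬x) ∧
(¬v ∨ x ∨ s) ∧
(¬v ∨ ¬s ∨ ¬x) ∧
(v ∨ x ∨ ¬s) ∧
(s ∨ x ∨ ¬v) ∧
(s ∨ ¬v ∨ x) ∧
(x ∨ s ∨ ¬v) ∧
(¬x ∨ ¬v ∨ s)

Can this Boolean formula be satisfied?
Yes

Yes, the formula is satisfiable.

One satisfying assignment is: v=False, s=False, x=False

Verification: With this assignment, all 15 clauses evaluate to true.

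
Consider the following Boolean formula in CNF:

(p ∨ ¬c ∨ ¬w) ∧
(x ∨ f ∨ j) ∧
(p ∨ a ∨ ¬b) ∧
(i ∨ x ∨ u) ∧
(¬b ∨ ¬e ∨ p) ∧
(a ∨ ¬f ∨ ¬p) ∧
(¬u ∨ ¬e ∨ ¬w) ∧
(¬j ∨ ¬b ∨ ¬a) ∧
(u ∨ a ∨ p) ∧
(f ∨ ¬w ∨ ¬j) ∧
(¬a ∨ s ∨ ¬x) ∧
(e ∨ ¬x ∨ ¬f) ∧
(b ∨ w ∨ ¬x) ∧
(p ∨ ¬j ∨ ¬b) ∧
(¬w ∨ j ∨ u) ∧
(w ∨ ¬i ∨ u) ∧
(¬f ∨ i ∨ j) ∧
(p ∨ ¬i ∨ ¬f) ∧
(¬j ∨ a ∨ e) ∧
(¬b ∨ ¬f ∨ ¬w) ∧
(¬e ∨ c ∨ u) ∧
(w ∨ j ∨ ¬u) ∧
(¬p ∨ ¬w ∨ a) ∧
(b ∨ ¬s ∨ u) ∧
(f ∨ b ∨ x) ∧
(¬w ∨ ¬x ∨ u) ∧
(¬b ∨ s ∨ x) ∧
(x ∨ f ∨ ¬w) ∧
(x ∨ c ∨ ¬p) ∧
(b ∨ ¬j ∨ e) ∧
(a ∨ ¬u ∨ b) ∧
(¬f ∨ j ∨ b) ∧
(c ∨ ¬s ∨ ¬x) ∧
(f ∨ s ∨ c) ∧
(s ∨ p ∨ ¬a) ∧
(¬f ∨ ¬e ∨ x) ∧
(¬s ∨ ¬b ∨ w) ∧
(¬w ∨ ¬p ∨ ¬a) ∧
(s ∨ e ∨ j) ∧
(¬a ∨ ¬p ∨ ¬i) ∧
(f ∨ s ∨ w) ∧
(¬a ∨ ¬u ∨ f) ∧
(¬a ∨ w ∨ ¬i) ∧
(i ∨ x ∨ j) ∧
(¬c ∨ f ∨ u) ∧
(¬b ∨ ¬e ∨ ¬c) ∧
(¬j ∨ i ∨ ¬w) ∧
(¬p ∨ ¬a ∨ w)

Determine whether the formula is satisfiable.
No

No, the formula is not satisfiable.

No assignment of truth values to the variables can make all 48 clauses true simultaneously.

The formula is UNSAT (unsatisfiable).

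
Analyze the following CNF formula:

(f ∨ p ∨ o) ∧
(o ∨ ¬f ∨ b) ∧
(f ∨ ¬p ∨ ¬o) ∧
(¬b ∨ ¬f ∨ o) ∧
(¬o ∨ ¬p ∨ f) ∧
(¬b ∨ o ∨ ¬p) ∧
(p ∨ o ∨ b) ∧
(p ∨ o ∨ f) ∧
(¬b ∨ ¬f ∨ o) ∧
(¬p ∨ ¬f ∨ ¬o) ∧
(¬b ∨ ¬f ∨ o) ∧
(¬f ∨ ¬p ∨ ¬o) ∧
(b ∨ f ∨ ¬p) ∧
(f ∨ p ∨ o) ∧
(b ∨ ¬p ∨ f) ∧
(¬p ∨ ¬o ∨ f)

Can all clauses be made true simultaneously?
Yes

Yes, the formula is satisfiable.

One satisfying assignment is: b=False, o=True, f=False, p=False

Verification: With this assignment, all 16 clauses evaluate to true.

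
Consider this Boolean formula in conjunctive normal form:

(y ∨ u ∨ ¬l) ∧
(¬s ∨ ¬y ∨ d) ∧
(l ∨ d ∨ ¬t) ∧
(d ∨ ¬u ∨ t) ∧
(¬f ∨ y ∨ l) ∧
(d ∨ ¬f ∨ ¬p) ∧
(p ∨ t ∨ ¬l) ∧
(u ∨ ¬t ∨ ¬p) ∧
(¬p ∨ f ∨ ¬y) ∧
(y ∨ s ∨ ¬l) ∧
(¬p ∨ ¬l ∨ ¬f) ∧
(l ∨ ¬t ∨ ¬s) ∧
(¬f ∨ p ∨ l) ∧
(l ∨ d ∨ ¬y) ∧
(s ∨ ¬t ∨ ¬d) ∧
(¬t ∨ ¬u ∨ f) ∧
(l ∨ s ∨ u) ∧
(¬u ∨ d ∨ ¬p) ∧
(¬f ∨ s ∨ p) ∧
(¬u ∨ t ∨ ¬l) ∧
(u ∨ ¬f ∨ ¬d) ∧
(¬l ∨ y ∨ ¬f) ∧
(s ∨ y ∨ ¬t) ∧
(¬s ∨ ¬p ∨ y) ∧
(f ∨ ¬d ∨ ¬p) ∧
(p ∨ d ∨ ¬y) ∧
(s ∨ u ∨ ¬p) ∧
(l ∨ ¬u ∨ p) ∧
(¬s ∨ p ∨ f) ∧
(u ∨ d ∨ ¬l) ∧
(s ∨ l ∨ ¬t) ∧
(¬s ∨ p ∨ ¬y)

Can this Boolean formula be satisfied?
Yes

Yes, the formula is satisfiable.

One satisfying assignment is: d=True, s=True, u=True, l=False, y=True, p=True, t=False, f=True

Verification: With this assignment, all 32 clauses evaluate to true.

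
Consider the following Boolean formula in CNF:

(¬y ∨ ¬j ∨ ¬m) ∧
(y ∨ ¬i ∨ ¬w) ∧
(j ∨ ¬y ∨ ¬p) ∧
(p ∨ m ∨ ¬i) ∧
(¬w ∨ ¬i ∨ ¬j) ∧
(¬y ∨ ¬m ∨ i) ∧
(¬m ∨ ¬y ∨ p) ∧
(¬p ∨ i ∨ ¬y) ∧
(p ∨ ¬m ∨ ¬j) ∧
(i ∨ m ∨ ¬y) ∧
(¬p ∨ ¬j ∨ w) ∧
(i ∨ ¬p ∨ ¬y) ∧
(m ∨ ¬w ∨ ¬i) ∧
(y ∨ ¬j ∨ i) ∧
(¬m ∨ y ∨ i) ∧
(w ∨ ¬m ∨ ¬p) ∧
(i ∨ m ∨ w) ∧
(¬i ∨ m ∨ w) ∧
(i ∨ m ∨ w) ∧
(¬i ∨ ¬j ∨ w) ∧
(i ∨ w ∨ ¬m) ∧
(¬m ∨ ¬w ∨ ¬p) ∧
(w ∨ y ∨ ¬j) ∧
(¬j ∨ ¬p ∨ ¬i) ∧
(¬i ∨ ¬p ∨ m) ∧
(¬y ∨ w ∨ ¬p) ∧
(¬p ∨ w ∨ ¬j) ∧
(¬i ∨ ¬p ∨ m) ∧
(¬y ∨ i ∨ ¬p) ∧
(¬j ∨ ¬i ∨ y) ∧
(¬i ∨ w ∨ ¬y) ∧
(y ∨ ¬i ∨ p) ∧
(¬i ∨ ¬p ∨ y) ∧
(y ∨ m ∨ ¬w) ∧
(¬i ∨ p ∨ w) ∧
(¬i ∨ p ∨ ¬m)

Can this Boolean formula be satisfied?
No

No, the formula is not satisfiable.

No assignment of truth values to the variables can make all 36 clauses true simultaneously.

The formula is UNSAT (unsatisfiable).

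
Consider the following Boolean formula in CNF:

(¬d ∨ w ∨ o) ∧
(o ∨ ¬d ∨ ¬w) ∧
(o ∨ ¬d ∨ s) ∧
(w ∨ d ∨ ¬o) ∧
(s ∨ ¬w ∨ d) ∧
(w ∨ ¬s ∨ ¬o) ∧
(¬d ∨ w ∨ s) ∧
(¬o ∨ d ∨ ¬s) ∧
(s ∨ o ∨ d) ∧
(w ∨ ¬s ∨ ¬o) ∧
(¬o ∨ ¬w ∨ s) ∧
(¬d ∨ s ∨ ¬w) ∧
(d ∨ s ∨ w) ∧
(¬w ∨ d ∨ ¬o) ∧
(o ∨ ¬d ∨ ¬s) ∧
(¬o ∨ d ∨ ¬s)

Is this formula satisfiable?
Yes

Yes, the formula is satisfiable.

One satisfying assignment is: o=True, d=True, s=True, w=True

Verification: With this assignment, all 16 clauses evaluate to true.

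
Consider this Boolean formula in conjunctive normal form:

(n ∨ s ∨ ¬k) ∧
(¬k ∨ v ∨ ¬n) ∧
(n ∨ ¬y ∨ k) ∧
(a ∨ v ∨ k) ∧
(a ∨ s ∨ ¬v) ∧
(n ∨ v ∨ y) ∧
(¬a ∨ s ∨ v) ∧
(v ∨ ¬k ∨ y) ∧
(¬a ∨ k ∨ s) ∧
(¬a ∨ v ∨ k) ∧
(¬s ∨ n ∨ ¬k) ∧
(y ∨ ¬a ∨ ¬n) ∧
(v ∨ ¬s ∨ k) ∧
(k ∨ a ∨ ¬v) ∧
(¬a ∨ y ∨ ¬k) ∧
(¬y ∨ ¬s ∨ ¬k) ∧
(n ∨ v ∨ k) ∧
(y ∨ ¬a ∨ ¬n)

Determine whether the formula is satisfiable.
Yes

Yes, the formula is satisfiable.

One satisfying assignment is: s=True, y=False, v=True, k=True, n=True, a=False

Verification: With this assignment, all 18 clauses evaluate to true.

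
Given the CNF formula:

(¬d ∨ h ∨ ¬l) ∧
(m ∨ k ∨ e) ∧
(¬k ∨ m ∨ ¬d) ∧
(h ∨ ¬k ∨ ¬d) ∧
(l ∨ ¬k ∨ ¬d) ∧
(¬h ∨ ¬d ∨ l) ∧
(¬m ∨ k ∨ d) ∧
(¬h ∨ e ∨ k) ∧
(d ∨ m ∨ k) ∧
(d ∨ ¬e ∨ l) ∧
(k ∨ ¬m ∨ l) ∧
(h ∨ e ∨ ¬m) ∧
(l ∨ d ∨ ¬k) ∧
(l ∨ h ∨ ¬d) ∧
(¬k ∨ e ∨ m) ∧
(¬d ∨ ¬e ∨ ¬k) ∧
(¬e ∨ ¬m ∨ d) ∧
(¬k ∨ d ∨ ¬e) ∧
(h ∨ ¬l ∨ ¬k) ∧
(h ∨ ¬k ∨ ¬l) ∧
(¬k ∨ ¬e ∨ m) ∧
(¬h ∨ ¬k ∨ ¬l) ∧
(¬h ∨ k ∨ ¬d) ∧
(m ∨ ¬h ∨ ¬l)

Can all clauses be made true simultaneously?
No

No, the formula is not satisfiable.

No assignment of truth values to the variables can make all 24 clauses true simultaneously.

The formula is UNSAT (unsatisfiable).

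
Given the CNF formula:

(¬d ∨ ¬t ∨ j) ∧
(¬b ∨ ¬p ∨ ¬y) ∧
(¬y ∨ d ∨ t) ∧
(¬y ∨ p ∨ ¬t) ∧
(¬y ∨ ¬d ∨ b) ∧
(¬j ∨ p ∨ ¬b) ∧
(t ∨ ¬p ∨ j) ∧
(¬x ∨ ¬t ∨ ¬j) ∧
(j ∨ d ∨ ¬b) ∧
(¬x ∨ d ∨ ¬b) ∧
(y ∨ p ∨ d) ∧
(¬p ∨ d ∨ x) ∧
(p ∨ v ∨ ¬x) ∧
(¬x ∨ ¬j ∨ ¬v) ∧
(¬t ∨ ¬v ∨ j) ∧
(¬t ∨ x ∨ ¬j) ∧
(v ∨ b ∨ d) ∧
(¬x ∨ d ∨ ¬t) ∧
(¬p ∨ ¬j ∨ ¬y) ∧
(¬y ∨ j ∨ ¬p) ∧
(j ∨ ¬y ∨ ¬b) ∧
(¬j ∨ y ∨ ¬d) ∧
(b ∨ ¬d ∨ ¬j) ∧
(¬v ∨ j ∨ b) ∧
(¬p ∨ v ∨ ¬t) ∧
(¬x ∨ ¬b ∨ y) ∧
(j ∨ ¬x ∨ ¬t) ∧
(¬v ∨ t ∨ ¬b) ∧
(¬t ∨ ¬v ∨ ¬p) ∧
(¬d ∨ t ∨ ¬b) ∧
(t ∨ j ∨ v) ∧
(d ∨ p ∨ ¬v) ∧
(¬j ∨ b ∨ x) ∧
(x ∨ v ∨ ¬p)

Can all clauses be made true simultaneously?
No

No, the formula is not satisfiable.

No assignment of truth values to the variables can make all 34 clauses true simultaneously.

The formula is UNSAT (unsatisfiable).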